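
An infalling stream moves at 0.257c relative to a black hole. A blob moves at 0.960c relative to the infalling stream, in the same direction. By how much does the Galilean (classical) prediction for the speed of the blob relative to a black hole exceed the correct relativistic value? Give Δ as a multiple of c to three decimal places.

Galilean: u_cl = 0.960 + 0.257 = 1.2170.
Relativistic: u_rel = (0.960 + 0.257) / (1 + 0.960·0.257) = 1.2170/1.2467 = 0.9762.
Δ = 1.2170 − 0.9762 = 0.2408.
(The classical prediction exceeds c; the relativistic result does not.)

Δ = 0.241c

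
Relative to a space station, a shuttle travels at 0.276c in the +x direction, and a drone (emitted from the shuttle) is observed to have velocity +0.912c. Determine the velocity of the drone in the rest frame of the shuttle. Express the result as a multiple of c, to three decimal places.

Invert the composition law: u' = (u − v)/(1 − uv/c²).
u' = (0.912 − 0.276) / (1 − (0.912)(0.276)) = 0.6360/0.7483 = 0.8499.

+0.850c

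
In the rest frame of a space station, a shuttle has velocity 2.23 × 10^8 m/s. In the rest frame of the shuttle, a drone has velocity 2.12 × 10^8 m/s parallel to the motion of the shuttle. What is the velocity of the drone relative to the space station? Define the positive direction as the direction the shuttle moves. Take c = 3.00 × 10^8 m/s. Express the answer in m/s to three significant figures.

2.85 × 10^8 m/s

In units of c (dividing by 3.00 × 10^8 m/s): v = 0.743, u' = 0.707.
u = (u' + v)/(1 + u'v/c²):
u = (0.707 + 0.743) / (1 + 0.707·0.743) = 1.4500/1.5253 = 0.9506
Converting back: u = 0.9506 × 3.00 × 10^8 m/s.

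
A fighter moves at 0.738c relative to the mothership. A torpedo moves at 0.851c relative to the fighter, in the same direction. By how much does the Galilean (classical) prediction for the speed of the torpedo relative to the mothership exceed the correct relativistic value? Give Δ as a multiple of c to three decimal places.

Δ = 0.613c

Galilean: u_cl = 0.851 + 0.738 = 1.5890.
Relativistic: u_rel = (0.851 + 0.738) / (1 + 0.851·0.738) = 1.5890/1.6280 = 0.9760.
Δ = 1.5890 − 0.9760 = 0.6130.
(The classical prediction exceeds c; the relativistic result does not.)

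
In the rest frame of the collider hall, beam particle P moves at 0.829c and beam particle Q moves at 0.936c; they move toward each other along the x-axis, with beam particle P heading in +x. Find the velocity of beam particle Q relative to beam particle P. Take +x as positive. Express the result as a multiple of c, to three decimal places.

β_A = 0.829, β_B = -0.936.
Transform to A's frame with the inverse velocity-addition law: u' = (u − v)/(1 − uv/c²), taking u = β_B and v = β_A.
u' = (-0.936 − 0.829) / (1 − (0.829)(-0.936)) = -1.7650/1.7759 = -0.9938.

-0.994c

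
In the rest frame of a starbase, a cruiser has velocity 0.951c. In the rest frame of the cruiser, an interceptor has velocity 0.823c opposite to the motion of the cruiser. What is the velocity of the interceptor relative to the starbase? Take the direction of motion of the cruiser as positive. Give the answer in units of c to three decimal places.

With v = 0.951 and u' = -0.823 (in units of c),
u = (u' + v)/(1 + u'v/c²):
u = (-0.823 + 0.951) / (1 + (-0.823)·0.951) = 0.1280/0.2173 = 0.5890
(Galilean addition would give +0.128c.)

+0.589c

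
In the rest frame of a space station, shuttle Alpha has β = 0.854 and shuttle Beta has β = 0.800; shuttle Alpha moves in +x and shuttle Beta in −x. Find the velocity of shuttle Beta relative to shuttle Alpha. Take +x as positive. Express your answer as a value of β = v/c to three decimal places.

β = -0.983

β_A = 0.854, β_B = -0.800.
Transform to A's frame with the inverse velocity-addition law: u' = (u − v)/(1 − uv/c²), taking u = β_B and v = β_A.
u' = (-0.800 − 0.854) / (1 − (0.854)(-0.800)) = -1.6540/1.6832 = -0.9827.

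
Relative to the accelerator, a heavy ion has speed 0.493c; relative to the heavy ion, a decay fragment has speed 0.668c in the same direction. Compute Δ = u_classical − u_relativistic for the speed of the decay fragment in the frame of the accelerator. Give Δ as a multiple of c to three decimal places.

Galilean: u_cl = 0.668 + 0.493 = 1.1610.
Relativistic: u_rel = (0.668 + 0.493) / (1 + 0.668·0.493) = 1.1610/1.3293 = 0.8734.
Δ = 1.1610 − 0.8734 = 0.2876.
(The classical prediction exceeds c; the relativistic result does not.)

Δ = 0.288c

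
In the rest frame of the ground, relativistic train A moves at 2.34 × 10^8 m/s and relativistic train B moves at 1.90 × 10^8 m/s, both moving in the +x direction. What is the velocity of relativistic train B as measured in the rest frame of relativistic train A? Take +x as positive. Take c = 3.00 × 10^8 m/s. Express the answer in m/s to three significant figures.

β_A = 0.780, β_B = 0.633 (dividing each by c = 3.00 × 10^8 m/s).
Transform to A's frame with the inverse velocity-addition law: u' = (u − v)/(1 − uv/c²), taking u = β_B and v = β_A.
u' = (0.633 − 0.780) / (1 − (0.780)(0.633)) = -0.1467/0.5060 = -0.2899.
u' = -0.2899 × 3.00 × 10^8 m/s.

-8.70 × 10^7 m/s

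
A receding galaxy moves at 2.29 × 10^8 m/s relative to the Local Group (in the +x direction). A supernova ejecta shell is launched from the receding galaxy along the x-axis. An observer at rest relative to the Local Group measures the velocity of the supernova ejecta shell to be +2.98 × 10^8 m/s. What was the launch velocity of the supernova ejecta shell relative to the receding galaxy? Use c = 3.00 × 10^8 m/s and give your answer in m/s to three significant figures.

v = 0.763c, u = 0.993c.
Invert the composition law: u' = (u − v)/(1 − uv/c²).
u' = (0.993 − 0.763) / (1 − (0.993)(0.763)) = 0.2300/0.2418 = 0.9514.
u' = 0.9514 × 3.00 × 10^8 m/s.

+2.85 × 10^8 m/s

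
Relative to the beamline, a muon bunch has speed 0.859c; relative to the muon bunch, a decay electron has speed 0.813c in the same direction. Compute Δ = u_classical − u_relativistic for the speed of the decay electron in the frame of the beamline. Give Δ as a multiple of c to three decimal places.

Galilean: u_cl = 0.813 + 0.859 = 1.6720.
Relativistic: u_rel = (0.813 + 0.859) / (1 + 0.813·0.859) = 1.6720/1.6984 = 0.9845.
Δ = 1.6720 − 0.9845 = 0.6875.
(The classical prediction exceeds c; the relativistic result does not.)

Δ = 0.688c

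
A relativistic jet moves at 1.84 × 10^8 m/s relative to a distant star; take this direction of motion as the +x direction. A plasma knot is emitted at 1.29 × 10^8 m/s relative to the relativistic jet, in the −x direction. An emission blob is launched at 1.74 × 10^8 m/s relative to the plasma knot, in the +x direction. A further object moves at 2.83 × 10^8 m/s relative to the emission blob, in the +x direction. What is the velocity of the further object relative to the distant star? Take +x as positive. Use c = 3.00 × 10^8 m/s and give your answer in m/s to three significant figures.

Apply u = (u' + v)/(1 + u'v/c²) successively, working outward toward the distant star.
(Dividing each given speed by c = 3.00 × 10^8 m/s to work in units of c.)
Start: velocity of the relativistic jet relative to the distant star = 0.6133c.
Compose with the plasma knot (u' = -0.430 in the relativistic jet frame): u_1 = (-0.430 + 0.613) / (1 + (-0.430)·0.613) = 0.1833/0.7363 = 0.2490.
Compose with the emission blob (u' = 0.580 in the plasma knot frame): u_2 = (0.580 + 0.249) / (1 + 0.580·0.249) = 0.8290/1.1444 = 0.7244.
Compose with the further object (u' = 0.943 in the emission blob frame): u_3 = (0.943 + 0.724) / (1 + 0.943·0.724) = 1.6677/1.6833 = 0.9907.
So u = 0.9907 × 3.00 × 10^8 m/s.

+2.97 × 10^8 m/s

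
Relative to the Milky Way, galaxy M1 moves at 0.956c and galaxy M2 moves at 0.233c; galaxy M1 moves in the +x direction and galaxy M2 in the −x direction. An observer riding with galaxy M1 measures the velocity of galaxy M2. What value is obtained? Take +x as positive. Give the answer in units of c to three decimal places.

β_A = 0.956, β_B = -0.233.
Transform to A's frame with the inverse velocity-addition law: u' = (u − v)/(1 − uv/c²), taking u = β_B and v = β_A.
u' = (-0.233 − 0.956) / (1 − (0.956)(-0.233)) = -1.1890/1.2227 = -0.9724.

-0.972c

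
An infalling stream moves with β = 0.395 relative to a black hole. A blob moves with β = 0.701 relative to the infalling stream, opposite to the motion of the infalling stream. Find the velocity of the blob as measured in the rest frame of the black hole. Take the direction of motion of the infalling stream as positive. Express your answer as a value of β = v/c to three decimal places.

β = -0.423

With v = 0.395 and u' = -0.701 (in units of c),
u = (u' + v)/(1 + u'v/c²):
u = (-0.701 + 0.395) / (1 + (-0.701)·0.395) = -0.3060/0.7231 = -0.4232
(Galilean addition would give -0.306c.)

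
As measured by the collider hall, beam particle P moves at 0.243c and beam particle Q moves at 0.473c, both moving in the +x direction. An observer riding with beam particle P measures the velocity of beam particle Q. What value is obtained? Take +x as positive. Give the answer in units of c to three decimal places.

β_A = 0.243, β_B = 0.473.
Transform to A's frame with the inverse velocity-addition law: u' = (u − v)/(1 − uv/c²), taking u = β_B and v = β_A.
u' = (0.473 − 0.243) / (1 − (0.243)(0.473)) = 0.2300/0.8851 = 0.2599.

+0.260c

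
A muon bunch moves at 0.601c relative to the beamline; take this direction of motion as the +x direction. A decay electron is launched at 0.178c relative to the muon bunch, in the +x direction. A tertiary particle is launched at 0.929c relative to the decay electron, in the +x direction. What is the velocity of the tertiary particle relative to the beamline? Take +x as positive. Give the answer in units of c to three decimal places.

Apply u = (u' + v)/(1 + u'v/c²) successively, working outward toward the beamline.
Start: velocity of the muon bunch relative to the beamline = 0.6010c.
Compose with the decay electron (u' = 0.178 in the muon bunch frame): u_1 = (0.178 + 0.601) / (1 + 0.178·0.601) = 0.7790/1.1070 = 0.7037.
Compose with the tertiary particle (u' = 0.929 in the decay electron frame): u_2 = (0.929 + 0.704) / (1 + 0.929·0.704) = 1.6327/1.6538 = 0.9873.

0.987c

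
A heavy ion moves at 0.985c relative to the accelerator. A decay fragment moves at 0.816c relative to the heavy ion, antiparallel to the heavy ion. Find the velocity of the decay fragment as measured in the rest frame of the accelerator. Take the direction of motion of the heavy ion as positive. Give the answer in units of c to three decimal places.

+0.861c

With v = 0.985 and u' = -0.816 (in units of c),
u = (u' + v)/(1 + u'v/c²):
u = (-0.816 + 0.985) / (1 + (-0.816)·0.985) = 0.1690/0.1962 = 0.8612
(Galilean addition would give +0.169c.)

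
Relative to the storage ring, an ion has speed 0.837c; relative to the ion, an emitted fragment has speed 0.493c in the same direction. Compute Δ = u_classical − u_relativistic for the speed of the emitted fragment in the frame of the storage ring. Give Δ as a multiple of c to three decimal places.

Δ = 0.389c

Galilean: u_cl = 0.493 + 0.837 = 1.3300.
Relativistic: u_rel = (0.493 + 0.837) / (1 + 0.493·0.837) = 1.3300/1.4126 = 0.9415.
Δ = 1.3300 − 0.9415 = 0.3885.
(The classical prediction exceeds c; the relativistic result does not.)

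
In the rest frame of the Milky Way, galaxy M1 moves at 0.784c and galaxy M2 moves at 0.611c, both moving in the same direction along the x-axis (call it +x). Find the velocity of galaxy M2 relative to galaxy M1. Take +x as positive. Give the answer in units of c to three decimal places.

-0.332c

β_A = 0.784, β_B = 0.611.
Transform to A's frame with the inverse velocity-addition law: u' = (u − v)/(1 − uv/c²), taking u = β_B and v = β_A.
u' = (0.611 − 0.784) / (1 − (0.784)(0.611)) = -0.1730/0.5210 = -0.3321.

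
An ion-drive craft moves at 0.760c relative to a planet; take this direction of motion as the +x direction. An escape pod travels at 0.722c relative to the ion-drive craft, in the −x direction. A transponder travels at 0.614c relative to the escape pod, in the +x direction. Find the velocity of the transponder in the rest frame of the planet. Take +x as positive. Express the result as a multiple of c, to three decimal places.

+0.664c

Apply u = (u' + v)/(1 + u'v/c²) successively, working outward toward the planet.
Start: velocity of the ion-drive craft relative to the planet = 0.7600c.
Compose with the escape pod (u' = -0.722 in the ion-drive craft frame): u_1 = (-0.722 + 0.760) / (1 + (-0.722)·0.760) = 0.0380/0.4513 = 0.0842.
Compose with the transponder (u' = 0.614 in the escape pod frame): u_2 = (0.614 + 0.084) / (1 + 0.614·0.084) = 0.6982/1.0517 = 0.6639.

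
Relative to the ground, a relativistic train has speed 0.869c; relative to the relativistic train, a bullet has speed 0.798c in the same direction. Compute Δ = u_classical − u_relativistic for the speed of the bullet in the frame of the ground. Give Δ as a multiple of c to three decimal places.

Δ = 0.683c

Galilean: u_cl = 0.798 + 0.869 = 1.6670.
Relativistic: u_rel = (0.798 + 0.869) / (1 + 0.798·0.869) = 1.6670/1.6935 = 0.9844.
Δ = 1.6670 − 0.9844 = 0.6826.
(The classical prediction exceeds c; the relativistic result does not.)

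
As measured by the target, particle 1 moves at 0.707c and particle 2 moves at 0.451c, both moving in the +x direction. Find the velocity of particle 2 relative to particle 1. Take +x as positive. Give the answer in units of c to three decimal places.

-0.376c

β_A = 0.707, β_B = 0.451.
Transform to A's frame with the inverse velocity-addition law: u' = (u − v)/(1 − uv/c²), taking u = β_B and v = β_A.
u' = (0.451 − 0.707) / (1 − (0.707)(0.451)) = -0.2560/0.6811 = -0.3758.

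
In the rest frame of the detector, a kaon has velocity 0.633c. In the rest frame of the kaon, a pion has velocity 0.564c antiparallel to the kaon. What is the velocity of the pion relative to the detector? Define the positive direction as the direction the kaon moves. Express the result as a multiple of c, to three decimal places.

+0.107c

With v = 0.633 and u' = -0.564 (in units of c),
u = (u' + v)/(1 + u'v/c²):
u = (-0.564 + 0.633) / (1 + (-0.564)·0.633) = 0.0690/0.6430 = 0.1073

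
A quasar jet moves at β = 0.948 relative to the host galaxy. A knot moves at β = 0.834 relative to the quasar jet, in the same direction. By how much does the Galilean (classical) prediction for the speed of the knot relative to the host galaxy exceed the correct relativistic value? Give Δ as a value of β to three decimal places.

Δ = 0.787

Galilean: u_cl = 0.834 + 0.948 = 1.7820.
Relativistic: u_rel = (0.834 + 0.948) / (1 + 0.834·0.948) = 1.7820/1.7906 = 0.9952.
Δ = 1.7820 − 0.9952 = 0.7868.
(The classical prediction exceeds c; the relativistic result does not.)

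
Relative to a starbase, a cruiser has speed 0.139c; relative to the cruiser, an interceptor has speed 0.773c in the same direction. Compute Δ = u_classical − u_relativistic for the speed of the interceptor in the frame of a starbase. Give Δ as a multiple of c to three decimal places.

Galilean: u_cl = 0.773 + 0.139 = 0.9120.
Relativistic: u_rel = (0.773 + 0.139) / (1 + 0.773·0.139) = 0.9120/1.1074 = 0.8235.
Δ = 0.9120 − 0.8235 = 0.0885.

Δ = 0.088c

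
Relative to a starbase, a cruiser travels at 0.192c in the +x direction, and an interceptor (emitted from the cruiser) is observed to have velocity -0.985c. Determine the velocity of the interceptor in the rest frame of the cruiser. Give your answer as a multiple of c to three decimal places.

Invert the composition law: u' = (u − v)/(1 − uv/c²).
u' = (-0.985 − 0.192) / (1 − (-0.985)(0.192)) = -1.1770/1.1891 = -0.9898.

-0.990c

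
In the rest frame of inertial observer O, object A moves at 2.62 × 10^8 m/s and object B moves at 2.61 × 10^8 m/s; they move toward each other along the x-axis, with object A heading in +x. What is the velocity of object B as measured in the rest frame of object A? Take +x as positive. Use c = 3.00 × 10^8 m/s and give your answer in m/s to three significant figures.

-2.97 × 10^8 m/s

β_A = 0.873, β_B = -0.870 (dividing each by c = 3.00 × 10^8 m/s).
Transform to A's frame with the inverse velocity-addition law: u' = (u − v)/(1 − uv/c²), taking u = β_B and v = β_A.
u' = (-0.870 − 0.873) / (1 − (0.873)(-0.870)) = -1.7433/1.7598 = -0.9906.
u' = -0.9906 × 3.00 × 10^8 m/s.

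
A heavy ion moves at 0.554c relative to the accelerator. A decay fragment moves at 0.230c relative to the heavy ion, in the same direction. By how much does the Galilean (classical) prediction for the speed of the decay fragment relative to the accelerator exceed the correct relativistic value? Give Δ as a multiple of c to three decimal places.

Galilean: u_cl = 0.230 + 0.554 = 0.7840.
Relativistic: u_rel = (0.230 + 0.554) / (1 + 0.230·0.554) = 0.7840/1.1274 = 0.6954.
Δ = 0.7840 − 0.6954 = 0.0886.

Δ = 0.089c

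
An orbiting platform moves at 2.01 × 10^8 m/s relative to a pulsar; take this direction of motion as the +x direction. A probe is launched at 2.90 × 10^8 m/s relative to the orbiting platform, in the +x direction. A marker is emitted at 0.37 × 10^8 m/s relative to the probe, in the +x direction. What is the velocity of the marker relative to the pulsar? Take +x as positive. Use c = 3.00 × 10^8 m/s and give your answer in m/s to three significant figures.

2.98 × 10^8 m/s

Apply u = (u' + v)/(1 + u'v/c²) successively, working outward toward the pulsar.
(Dividing each given speed by c = 3.00 × 10^8 m/s to work in units of c.)
Start: velocity of the orbiting platform relative to the pulsar = 0.6700c.
Compose with the probe (u' = 0.967 in the orbiting platform frame): u_1 = (0.967 + 0.670) / (1 + 0.967·0.670) = 1.6367/1.6477 = 0.9933.
Compose with the marker (u' = 0.123 in the probe frame): u_2 = (0.123 + 0.993) / (1 + 0.123·0.993) = 1.1167/1.1225 = 0.9948.
So u = 0.9948 × 3.00 × 10^8 m/s.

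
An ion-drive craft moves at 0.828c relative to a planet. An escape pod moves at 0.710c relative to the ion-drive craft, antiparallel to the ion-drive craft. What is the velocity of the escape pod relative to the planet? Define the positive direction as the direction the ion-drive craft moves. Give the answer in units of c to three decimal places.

+0.286c

With v = 0.828 and u' = -0.710 (in units of c),
u = (u' + v)/(1 + u'v/c²):
u = (-0.710 + 0.828) / (1 + (-0.710)·0.828) = 0.1180/0.4121 = 0.2863
(Galilean addition would give +0.118c.)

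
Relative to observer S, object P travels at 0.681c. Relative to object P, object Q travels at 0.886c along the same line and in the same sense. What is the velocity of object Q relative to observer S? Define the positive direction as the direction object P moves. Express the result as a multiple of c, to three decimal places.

With v = 0.681 and u' = 0.886 (in units of c),
u = (u' + v)/(1 + u'v/c²):
u = (0.886 + 0.681) / (1 + 0.886·0.681) = 1.5670/1.6034 = 0.9773

0.977c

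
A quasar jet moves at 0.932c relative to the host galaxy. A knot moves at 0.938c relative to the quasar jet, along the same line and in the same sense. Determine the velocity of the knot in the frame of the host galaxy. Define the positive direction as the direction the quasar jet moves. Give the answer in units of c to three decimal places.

0.998c

With v = 0.932 and u' = 0.938 (in units of c),
u = (u' + v)/(1 + u'v/c²):
u = (0.938 + 0.932) / (1 + 0.938·0.932) = 1.8700/1.8742 = 0.9978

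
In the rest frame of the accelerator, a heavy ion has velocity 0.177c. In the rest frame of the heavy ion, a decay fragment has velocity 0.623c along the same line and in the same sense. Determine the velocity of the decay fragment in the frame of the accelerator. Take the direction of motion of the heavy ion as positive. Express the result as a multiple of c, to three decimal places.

0.721c

With v = 0.177 and u' = 0.623 (in units of c),
u = (u' + v)/(1 + u'v/c²):
u = (0.623 + 0.177) / (1 + 0.623·0.177) = 0.8000/1.1103 = 0.7205
(Galilean addition would give +0.800c.)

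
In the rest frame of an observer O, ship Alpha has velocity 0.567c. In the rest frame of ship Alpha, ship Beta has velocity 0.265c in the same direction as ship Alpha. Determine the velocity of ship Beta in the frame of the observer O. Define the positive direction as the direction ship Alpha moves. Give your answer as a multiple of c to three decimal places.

With v = 0.567 and u' = 0.265 (in units of c),
u = (u' + v)/(1 + u'v/c²):
u = (0.265 + 0.567) / (1 + 0.265·0.567) = 0.8320/1.1503 = 0.7233

0.723c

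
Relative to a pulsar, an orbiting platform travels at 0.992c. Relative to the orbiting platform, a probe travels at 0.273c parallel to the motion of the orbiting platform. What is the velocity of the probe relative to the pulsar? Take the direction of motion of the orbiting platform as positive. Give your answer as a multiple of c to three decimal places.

0.995c

With v = 0.992 and u' = 0.273 (in units of c),
u = (u' + v)/(1 + u'v/c²):
u = (0.273 + 0.992) / (1 + 0.273·0.992) = 1.2650/1.2708 = 0.9954
(Galilean addition would give +1.265c, exceeding c.)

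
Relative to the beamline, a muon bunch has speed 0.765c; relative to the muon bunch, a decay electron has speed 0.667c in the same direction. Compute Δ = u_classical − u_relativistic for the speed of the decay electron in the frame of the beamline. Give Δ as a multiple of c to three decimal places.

Δ = 0.484c

Galilean: u_cl = 0.667 + 0.765 = 1.4320.
Relativistic: u_rel = (0.667 + 0.765) / (1 + 0.667·0.765) = 1.4320/1.5103 = 0.9482.
Δ = 1.4320 − 0.9482 = 0.4838.
(The classical prediction exceeds c; the relativistic result does not.)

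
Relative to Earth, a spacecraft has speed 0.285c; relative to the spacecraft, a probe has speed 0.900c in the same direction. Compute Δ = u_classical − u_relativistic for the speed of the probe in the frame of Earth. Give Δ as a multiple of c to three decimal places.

Galilean: u_cl = 0.900 + 0.285 = 1.1850.
Relativistic: u_rel = (0.900 + 0.285) / (1 + 0.900·0.285) = 1.1850/1.2565 = 0.9431.
Δ = 1.1850 − 0.9431 = 0.2419.
(The classical prediction exceeds c; the relativistic result does not.)

Δ = 0.242c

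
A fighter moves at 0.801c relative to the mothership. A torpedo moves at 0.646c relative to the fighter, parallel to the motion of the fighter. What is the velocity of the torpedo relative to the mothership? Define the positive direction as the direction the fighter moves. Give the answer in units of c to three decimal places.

0.954c

With v = 0.801 and u' = 0.646 (in units of c),
u = (u' + v)/(1 + u'v/c²):
u = (0.646 + 0.801) / (1 + 0.646·0.801) = 1.4470/1.5174 = 0.9536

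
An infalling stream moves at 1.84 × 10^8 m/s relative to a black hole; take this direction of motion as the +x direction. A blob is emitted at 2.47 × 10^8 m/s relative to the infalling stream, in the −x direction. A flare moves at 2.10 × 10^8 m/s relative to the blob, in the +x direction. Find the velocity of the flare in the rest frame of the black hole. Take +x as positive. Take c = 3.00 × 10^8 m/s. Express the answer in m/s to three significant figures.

+1.18 × 10^8 m/s

Apply u = (u' + v)/(1 + u'v/c²) successively, working outward toward the black hole.
(Dividing each given speed by c = 3.00 × 10^8 m/s to work in units of c.)
Start: velocity of the infalling stream relative to the black hole = 0.6133c.
Compose with the blob (u' = -0.823 in the infalling stream frame): u_1 = (-0.823 + 0.613) / (1 + (-0.823)·0.613) = -0.2100/0.4950 = -0.4242.
Compose with the flare (u' = 0.700 in the blob frame): u_2 = (0.700 + (-0.424)) / (1 + 0.700·(-0.424)) = 0.2758/0.7030 = 0.3923.
So u = 0.3923 × 3.00 × 10^8 m/s.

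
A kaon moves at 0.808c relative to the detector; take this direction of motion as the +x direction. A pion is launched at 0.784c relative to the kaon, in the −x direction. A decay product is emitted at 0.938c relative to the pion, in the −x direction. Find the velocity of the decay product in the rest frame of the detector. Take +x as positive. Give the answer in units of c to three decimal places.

-0.930c

Apply u = (u' + v)/(1 + u'v/c²) successively, working outward toward the detector.
Start: velocity of the kaon relative to the detector = 0.8080c.
Compose with the pion (u' = -0.784 in the kaon frame): u_1 = (-0.784 + 0.808) / (1 + (-0.784)·0.808) = 0.0240/0.3665 = 0.0655.
Compose with the decay product (u' = -0.938 in the pion frame): u_2 = (-0.938 + 0.065) / (1 + (-0.938)·0.065) = -0.8725/0.9386 = -0.9296.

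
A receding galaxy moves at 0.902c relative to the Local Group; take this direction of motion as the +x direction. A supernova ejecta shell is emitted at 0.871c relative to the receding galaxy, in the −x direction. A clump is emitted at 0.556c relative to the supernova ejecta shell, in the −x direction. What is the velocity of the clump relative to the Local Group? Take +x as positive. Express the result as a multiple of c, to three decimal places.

-0.447c

Apply u = (u' + v)/(1 + u'v/c²) successively, working outward toward the Local Group.
Start: velocity of the receding galaxy relative to the Local Group = 0.9020c.
Compose with the supernova ejecta shell (u' = -0.871 in the receding galaxy frame): u_1 = (-0.871 + 0.902) / (1 + (-0.871)·0.902) = 0.0310/0.2144 = 0.1446.
Compose with the clump (u' = -0.556 in the supernova ejecta shell frame): u_2 = (-0.556 + 0.145) / (1 + (-0.556)·0.145) = -0.4114/0.9196 = -0.4474.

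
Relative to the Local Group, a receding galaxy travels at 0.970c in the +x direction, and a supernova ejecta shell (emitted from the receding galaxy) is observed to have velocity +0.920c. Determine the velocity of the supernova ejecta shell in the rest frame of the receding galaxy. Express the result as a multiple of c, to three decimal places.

-0.465c

Invert the composition law: u' = (u − v)/(1 − uv/c²).
u' = (0.920 − 0.970) / (1 − (0.920)(0.970)) = -0.0500/0.1076 = -0.4647.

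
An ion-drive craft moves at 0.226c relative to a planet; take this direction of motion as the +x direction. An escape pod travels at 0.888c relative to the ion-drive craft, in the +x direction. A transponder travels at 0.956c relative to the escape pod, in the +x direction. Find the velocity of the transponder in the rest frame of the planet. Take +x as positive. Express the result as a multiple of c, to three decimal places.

Apply u = (u' + v)/(1 + u'v/c²) successively, working outward toward the planet.
Start: velocity of the ion-drive craft relative to the planet = 0.2260c.
Compose with the escape pod (u' = 0.888 in the ion-drive craft frame): u_1 = (0.888 + 0.226) / (1 + 0.888·0.226) = 1.1140/1.2007 = 0.9278.
Compose with the transponder (u' = 0.956 in the escape pod frame): u_2 = (0.956 + 0.928) / (1 + 0.956·0.928) = 1.8838/1.8870 = 0.9983.

0.998c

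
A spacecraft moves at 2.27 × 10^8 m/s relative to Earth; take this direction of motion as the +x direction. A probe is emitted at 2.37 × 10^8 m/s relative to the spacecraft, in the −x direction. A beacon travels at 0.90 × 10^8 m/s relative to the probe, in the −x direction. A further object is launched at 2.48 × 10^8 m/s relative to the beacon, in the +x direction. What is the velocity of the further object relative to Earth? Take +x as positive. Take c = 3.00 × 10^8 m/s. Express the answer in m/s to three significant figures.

+1.97 × 10^8 m/s

Apply u = (u' + v)/(1 + u'v/c²) successively, working outward toward Earth.
(Dividing each given speed by c = 3.00 × 10^8 m/s to work in units of c.)
Start: velocity of the spacecraft relative to Earth = 0.7567c.
Compose with the probe (u' = -0.790 in the spacecraft frame): u_1 = (-0.790 + 0.757) / (1 + (-0.790)·0.757) = -0.0333/0.4022 = -0.0829.
Compose with the beacon (u' = -0.300 in the probe frame): u_2 = (-0.300 + (-0.083)) / (1 + (-0.300)·(-0.083)) = -0.3829/1.0249 = -0.3736.
Compose with the further object (u' = 0.827 in the beacon frame): u_3 = (0.827 + (-0.374)) / (1 + 0.827·(-0.374)) = 0.4531/0.6912 = 0.6555.
So u = 0.6555 × 3.00 × 10^8 m/s.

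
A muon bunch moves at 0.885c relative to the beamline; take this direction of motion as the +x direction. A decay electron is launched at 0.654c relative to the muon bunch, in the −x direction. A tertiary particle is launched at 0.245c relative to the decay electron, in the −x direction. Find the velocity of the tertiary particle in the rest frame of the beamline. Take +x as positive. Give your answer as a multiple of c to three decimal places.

Apply u = (u' + v)/(1 + u'v/c²) successively, working outward toward the beamline.
Start: velocity of the muon bunch relative to the beamline = 0.8850c.
Compose with the decay electron (u' = -0.654 in the muon bunch frame): u_1 = (-0.654 + 0.885) / (1 + (-0.654)·0.885) = 0.2310/0.4212 = 0.5484.
Compose with the tertiary particle (u' = -0.245 in the decay electron frame): u_2 = (-0.245 + 0.548) / (1 + (-0.245)·0.548) = 0.3034/0.8656 = 0.3505.

+0.351c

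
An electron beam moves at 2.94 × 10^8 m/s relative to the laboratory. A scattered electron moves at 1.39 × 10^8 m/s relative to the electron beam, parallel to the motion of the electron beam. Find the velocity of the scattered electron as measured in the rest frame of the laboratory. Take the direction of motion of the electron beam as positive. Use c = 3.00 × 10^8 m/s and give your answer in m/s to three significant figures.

2.98 × 10^8 m/s

In units of c (dividing by 3.00 × 10^8 m/s): v = 0.980, u' = 0.463.
u = (u' + v)/(1 + u'v/c²):
u = (0.463 + 0.980) / (1 + 0.463·0.980) = 1.4433/1.4541 = 0.9926
(Galilean addition would give +1.443c, exceeding c.)
Converting back: u = 0.9926 × 3.00 × 10^8 m/s.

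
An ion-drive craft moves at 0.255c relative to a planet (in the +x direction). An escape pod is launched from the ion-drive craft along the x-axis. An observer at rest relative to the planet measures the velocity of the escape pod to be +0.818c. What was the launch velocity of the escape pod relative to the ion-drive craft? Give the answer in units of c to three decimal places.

+0.711c

Invert the composition law: u' = (u − v)/(1 − uv/c²).
u' = (0.818 − 0.255) / (1 − (0.818)(0.255)) = 0.5630/0.7914 = 0.7114.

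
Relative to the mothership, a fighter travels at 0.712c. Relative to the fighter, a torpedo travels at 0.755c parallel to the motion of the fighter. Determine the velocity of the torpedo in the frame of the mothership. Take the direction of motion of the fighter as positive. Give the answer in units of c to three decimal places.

0.954c

With v = 0.712 and u' = 0.755 (in units of c),
u = (u' + v)/(1 + u'v/c²):
u = (0.755 + 0.712) / (1 + 0.755·0.712) = 1.4670/1.5376 = 0.9541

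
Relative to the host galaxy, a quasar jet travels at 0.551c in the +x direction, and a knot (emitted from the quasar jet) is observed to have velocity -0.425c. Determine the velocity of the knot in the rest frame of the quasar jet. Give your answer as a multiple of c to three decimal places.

Invert the composition law: u' = (u − v)/(1 − uv/c²).
u' = (-0.425 − 0.551) / (1 − (-0.425)(0.551)) = -0.9760/1.2342 = -0.7908.

-0.791c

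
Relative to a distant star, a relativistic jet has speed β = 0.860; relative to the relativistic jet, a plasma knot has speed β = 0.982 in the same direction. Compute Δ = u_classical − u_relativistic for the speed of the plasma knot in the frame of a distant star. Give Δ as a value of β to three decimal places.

Δ = 0.843

Galilean: u_cl = 0.982 + 0.860 = 1.8420.
Relativistic: u_rel = (0.982 + 0.860) / (1 + 0.982·0.860) = 1.8420/1.8445 = 0.9986.
Δ = 1.8420 − 0.9986 = 0.8434.
(The classical prediction exceeds c; the relativistic result does not.)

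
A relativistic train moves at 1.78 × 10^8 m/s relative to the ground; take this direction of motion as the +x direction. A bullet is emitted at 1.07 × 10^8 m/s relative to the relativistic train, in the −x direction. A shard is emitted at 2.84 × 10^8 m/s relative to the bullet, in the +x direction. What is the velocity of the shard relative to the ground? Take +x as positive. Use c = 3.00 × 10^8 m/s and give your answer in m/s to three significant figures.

Apply u = (u' + v)/(1 + u'v/c²) successively, working outward toward the ground.
(Dividing each given speed by c = 3.00 × 10^8 m/s to work in units of c.)
Start: velocity of the relativistic train relative to the ground = 0.5933c.
Compose with the bullet (u' = -0.357 in the relativistic train frame): u_1 = (-0.357 + 0.593) / (1 + (-0.357)·0.593) = 0.2367/0.7884 = 0.3002.
Compose with the shard (u' = 0.947 in the bullet frame): u_2 = (0.947 + 0.300) / (1 + 0.947·0.300) = 1.2469/1.2842 = 0.9709.
So u = 0.9709 × 3.00 × 10^8 m/s.

+2.91 × 10^8 m/s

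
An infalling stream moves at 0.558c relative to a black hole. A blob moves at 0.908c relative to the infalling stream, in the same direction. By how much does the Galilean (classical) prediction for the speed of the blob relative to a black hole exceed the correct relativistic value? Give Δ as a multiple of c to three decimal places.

Galilean: u_cl = 0.908 + 0.558 = 1.4660.
Relativistic: u_rel = (0.908 + 0.558) / (1 + 0.908·0.558) = 1.4660/1.5067 = 0.9730.
Δ = 1.4660 − 0.9730 = 0.4930.
(The classical prediction exceeds c; the relativistic result does not.)

Δ = 0.493c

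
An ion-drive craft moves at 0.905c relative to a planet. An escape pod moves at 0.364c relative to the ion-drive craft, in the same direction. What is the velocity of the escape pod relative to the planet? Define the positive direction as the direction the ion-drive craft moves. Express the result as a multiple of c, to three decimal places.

0.955c

With v = 0.905 and u' = 0.364 (in units of c),
u = (u' + v)/(1 + u'v/c²):
u = (0.364 + 0.905) / (1 + 0.364·0.905) = 1.2690/1.3294 = 0.9546
(Galilean addition would give +1.269c, exceeding c.)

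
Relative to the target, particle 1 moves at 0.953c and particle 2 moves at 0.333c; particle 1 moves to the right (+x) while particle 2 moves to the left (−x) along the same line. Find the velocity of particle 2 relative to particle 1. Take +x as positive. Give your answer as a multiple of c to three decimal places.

-0.976c

β_A = 0.953, β_B = -0.333.
Transform to A's frame with the inverse velocity-addition law: u' = (u − v)/(1 − uv/c²), taking u = β_B and v = β_A.
u' = (-0.333 − 0.953) / (1 − (0.953)(-0.333)) = -1.2860/1.3173 = -0.9762.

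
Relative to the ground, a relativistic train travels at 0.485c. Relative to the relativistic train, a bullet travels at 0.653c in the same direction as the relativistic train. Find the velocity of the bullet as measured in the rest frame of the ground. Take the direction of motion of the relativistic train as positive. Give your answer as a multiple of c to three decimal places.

0.864c

With v = 0.485 and u' = 0.653 (in units of c),
u = (u' + v)/(1 + u'v/c²):
u = (0.653 + 0.485) / (1 + 0.653·0.485) = 1.1380/1.3167 = 0.8643
(Galilean addition would give +1.138c, exceeding c.)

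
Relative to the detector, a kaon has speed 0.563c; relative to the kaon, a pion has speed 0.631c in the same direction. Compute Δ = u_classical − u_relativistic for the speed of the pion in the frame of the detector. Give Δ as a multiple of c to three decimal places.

Δ = 0.313c

Galilean: u_cl = 0.631 + 0.563 = 1.1940.
Relativistic: u_rel = (0.631 + 0.563) / (1 + 0.631·0.563) = 1.1940/1.3553 = 0.8810.
Δ = 1.1940 − 0.8810 = 0.3130.
(The classical prediction exceeds c; the relativistic result does not.)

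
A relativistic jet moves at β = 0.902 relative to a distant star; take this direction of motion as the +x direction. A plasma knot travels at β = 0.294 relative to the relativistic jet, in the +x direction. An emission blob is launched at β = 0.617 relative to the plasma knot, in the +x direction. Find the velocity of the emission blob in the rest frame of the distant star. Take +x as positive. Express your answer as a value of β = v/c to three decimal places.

β = 0.987

Apply u = (u' + v)/(1 + u'v/c²) successively, working outward toward the distant star.
Start: velocity of the relativistic jet relative to the distant star = 0.9020c.
Compose with the plasma knot (u' = 0.294 in the relativistic jet frame): u_1 = (0.294 + 0.902) / (1 + 0.294·0.902) = 1.1960/1.2652 = 0.9453.
Compose with the emission blob (u' = 0.617 in the plasma knot frame): u_2 = (0.617 + 0.945) / (1 + 0.617·0.945) = 1.5623/1.5833 = 0.9868.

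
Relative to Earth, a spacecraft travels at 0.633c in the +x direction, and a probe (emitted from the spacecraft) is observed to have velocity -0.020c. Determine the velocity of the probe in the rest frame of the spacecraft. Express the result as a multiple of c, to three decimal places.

-0.645c

Invert the composition law: u' = (u − v)/(1 − uv/c²).
u' = (-0.020 − 0.633) / (1 − (-0.020)(0.633)) = -0.6530/1.0127 = -0.6448.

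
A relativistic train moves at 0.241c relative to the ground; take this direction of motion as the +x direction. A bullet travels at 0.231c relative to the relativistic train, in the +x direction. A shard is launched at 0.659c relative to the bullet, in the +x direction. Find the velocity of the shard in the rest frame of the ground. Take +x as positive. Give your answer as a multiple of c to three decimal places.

0.854c

Apply u = (u' + v)/(1 + u'v/c²) successively, working outward toward the ground.
Start: velocity of the relativistic train relative to the ground = 0.2410c.
Compose with the bullet (u' = 0.231 in the relativistic train frame): u_1 = (0.231 + 0.241) / (1 + 0.231·0.241) = 0.4720/1.0557 = 0.4471.
Compose with the shard (u' = 0.659 in the bullet frame): u_2 = (0.659 + 0.447) / (1 + 0.659·0.447) = 1.1061/1.2946 = 0.8544.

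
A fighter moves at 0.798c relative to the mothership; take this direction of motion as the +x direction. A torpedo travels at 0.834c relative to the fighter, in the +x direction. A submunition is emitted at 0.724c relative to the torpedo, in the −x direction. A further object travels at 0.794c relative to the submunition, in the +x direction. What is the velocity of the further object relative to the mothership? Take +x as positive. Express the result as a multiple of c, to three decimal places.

Apply u = (u' + v)/(1 + u'v/c²) successively, working outward toward the mothership.
Start: velocity of the fighter relative to the mothership = 0.7980c.
Compose with the torpedo (u' = 0.834 in the fighter frame): u_1 = (0.834 + 0.798) / (1 + 0.834·0.798) = 1.6320/1.6655 = 0.9799.
Compose with the submunition (u' = -0.724 in the torpedo frame): u_2 = (-0.724 + 0.980) / (1 + (-0.724)·0.980) = 0.2559/0.2906 = 0.8806.
Compose with the further object (u' = 0.794 in the submunition frame): u_3 = (0.794 + 0.881) / (1 + 0.794·0.881) = 1.6746/1.6992 = 0.9855.

+0.986c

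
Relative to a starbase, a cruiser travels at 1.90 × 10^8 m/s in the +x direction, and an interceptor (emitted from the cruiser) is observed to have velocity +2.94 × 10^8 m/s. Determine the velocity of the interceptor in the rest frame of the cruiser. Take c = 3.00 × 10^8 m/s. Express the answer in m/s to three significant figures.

v = 0.633c, u = 0.980c.
Invert the composition law: u' = (u − v)/(1 − uv/c²).
u' = (0.980 − 0.633) / (1 − (0.980)(0.633)) = 0.3467/0.3793 = 0.9139.
u' = 0.9139 × 3.00 × 10^8 m/s.

+2.74 × 10^8 m/s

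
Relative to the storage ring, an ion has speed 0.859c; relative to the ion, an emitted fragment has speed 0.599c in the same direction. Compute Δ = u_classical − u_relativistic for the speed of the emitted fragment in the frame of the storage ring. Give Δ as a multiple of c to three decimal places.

Δ = 0.495c

Galilean: u_cl = 0.599 + 0.859 = 1.4580.
Relativistic: u_rel = (0.599 + 0.859) / (1 + 0.599·0.859) = 1.4580/1.5145 = 0.9627.
Δ = 1.4580 − 0.9627 = 0.4953.
(The classical prediction exceeds c; the relativistic result does not.)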